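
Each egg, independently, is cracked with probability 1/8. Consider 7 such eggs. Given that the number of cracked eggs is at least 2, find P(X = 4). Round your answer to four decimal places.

X ~ Binomial(7, 0.125). Want P(X=4 | X≥2) = P(X=4) / P(X≥2).
P(X=4) = C(7,4)·0.125^4·0.875^3 = 0.005724
P(X≥2) = 1 − 0.392696 − 0.392696 = 0.214608
Ratio = 0.005724 / 0.214608 = 0.026674

0.0267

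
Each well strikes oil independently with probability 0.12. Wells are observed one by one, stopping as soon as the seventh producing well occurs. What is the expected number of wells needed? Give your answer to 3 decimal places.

58.333

Y = total wells until the seventh success; negative binomial with r=7, p=0.12.
E[Y] = r / p = 7 / 0.12 = 58.33333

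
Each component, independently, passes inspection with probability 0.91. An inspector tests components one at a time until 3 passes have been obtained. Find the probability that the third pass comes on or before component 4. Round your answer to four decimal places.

0.9570

Finishing within 4 components ⇔ at least 3 successes in the first 4. With X ~ Binomial(4, 0.91), P(Y ≤ 4) = 1 − P(X ≤ 2).
  k=0: C(4,0)·0.91^0·0.09^4 = 0.000066
  k=1: C(4,1)·0.91^1·0.09^3 = 0.002654
  k=2: C(4,2)·0.91^2·0.09^2 = 0.040246
1 − 0.042965 = 0.957035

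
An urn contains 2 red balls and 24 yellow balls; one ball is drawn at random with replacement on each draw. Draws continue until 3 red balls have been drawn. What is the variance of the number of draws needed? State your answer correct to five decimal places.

Y = total draws until the third success; negative binomial with r=3, p=0.076923.
Var(Y) = r(1−p)/p² = 3·0.923077 / 0.076923² = 468.0000000

468.00000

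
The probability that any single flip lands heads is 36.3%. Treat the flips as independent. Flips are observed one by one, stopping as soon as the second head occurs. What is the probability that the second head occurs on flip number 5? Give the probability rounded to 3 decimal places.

0.136

Y = trial on which the second success occurs; negative binomial, r=2, p=0.363.
P(Y=5) = C(4,1) · p^2 · (1−p)^3
= 4 · 0.13177 · 0.25847 = 0.13624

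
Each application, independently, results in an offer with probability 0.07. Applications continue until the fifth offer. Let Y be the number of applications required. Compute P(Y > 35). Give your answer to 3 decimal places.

0.905

Needing more than 35 applications ⇔ fewer than 5 successes in the first 35. With X ~ Binomial(35, 0.07), P(Y > 35) = P(X ≤ 4).
  k=0: C(35,0)·0.07^0·0.93^35 = 0.07887
  k=1: C(35,1)·0.07^1·0.93^34 = 0.20777
  k=2: C(35,2)·0.07^2·0.93^33 = 0.26586
  k=3: C(35,3)·0.07^3·0.93^32 = 0.22012
  k=4: C(35,4)·0.07^4·0.93^31 = 0.13254
P(X ≤ 4) = 0.90516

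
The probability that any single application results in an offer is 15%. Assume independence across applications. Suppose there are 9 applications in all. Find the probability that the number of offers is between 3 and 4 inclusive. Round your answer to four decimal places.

X ~ Binomial(9, 0.15); P(3 ≤ X ≤ 4) = Σ C(9,k) p^k (1−p)^(9−k) over k:
  k=3: C(9,3)·0.15^3·0.85^6 = 0.106922
  k=4: C(9,4)·0.15^4·0.85^5 = 0.028303
Total = 0.135225

0.1352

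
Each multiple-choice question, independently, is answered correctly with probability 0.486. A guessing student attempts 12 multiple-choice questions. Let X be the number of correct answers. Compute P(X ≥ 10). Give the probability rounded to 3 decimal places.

X ~ Binomial(12, 0.486); P(X ≥ 10) = Σ C(12,k) p^k (1−p)^(12−k) over k:
  k=10: C(12,10)·0.486^10·0.514^2 = 0.01282
  k=11: C(12,11)·0.486^11·0.514^1 = 0.00220
  k=12: C(12,12)·0.486^12·0.514^0 = 0.00017
Total = 0.01520

0.015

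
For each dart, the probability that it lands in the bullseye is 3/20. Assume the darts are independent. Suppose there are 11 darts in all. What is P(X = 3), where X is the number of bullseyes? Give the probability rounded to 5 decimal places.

X ~ Binomial(n=11, p=0.15).
P(X=3) = C(11,3) · p^3 · (1−p)^8
= 165 · 0.003375 · 0.27249 = 0.1517432

0.15174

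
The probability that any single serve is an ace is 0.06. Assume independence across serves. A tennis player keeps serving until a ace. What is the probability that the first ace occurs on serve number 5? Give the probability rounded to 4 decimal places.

0.0468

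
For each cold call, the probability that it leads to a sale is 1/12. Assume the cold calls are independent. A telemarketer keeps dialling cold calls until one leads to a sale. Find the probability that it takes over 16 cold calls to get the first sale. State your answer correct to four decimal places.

0.2485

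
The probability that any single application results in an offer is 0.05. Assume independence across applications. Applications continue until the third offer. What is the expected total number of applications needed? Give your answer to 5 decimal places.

60.00000

Y = total applications until the third success; negative binomial with r=3, p=0.05.
E[Y] = r / p = 3 / 0.05 = 60.0000000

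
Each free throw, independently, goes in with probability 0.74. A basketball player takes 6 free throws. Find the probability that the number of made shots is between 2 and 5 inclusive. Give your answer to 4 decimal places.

X ~ Binomial(6, 0.74); P(2 ≤ X ≤ 5) = Σ C(6,k) p^k (1−p)^(6−k) over k:
  k=2: C(6,2)·0.74^2·0.26^4 = 0.037536
  k=3: C(6,3)·0.74^3·0.26^3 = 0.142444
  k=4: C(6,4)·0.74^4·0.26^2 = 0.304064
  k=5: C(6,5)·0.74^5·0.26^1 = 0.346165
Total = 0.830209

0.8302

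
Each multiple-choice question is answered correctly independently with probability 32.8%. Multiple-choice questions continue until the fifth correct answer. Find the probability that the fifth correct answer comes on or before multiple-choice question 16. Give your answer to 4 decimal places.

0.6441

Finishing within 16 multiple-choice questions ⇔ at least 5 successes in the first 16. With X ~ Binomial(16, 0.328), P(Y ≤ 16) = 1 − P(X ≤ 4).
  k=0: C(16,0)·0.328^0·0.672^16 = 0.001729
  k=1: C(16,1)·0.328^1·0.672^15 = 0.013506
  k=2: C(16,2)·0.328^2·0.672^14 = 0.049442
  k=3: C(16,3)·0.328^3·0.672^13 = 0.112619
  k=4: C(16,4)·0.328^4·0.672^12 = 0.178648
1 − 0.355945 = 0.644055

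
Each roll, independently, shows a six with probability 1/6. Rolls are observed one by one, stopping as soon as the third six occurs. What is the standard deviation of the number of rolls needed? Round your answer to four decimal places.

Y = total rolls until the third success; negative binomial with r=3, p=0.166667.
SD(Y) = √[r(1−p)/p²] = √(90.000000) = 9.486833

9.4868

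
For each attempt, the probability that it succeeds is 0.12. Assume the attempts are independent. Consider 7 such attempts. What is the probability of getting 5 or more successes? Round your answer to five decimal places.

0.00042

X ~ Binomial(7, 0.12); P(X ≥ 5) = Σ C(7,k) p^k (1−p)^(7−k) over k:
  k=5: C(7,5)·0.12^5·0.88^2 = 0.0004047
  k=6: C(7,6)·0.12^6·0.88^1 = 0.0000184
  k=7: C(7,7)·0.12^7·0.88^0 = 0.0000004
Total = 0.0004234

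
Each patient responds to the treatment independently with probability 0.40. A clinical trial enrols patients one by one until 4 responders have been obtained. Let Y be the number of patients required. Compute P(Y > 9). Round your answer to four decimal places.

0.4826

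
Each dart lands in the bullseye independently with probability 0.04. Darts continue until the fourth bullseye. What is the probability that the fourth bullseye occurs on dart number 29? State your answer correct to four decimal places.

Y = trial on which the fourth success occurs; negative binomial, r=4, p=0.04.
P(Y=29) = C(28,3) · p^4 · (1−p)^25
= 3276 · 2.56e-06 · 0.3604 = 0.003022

0.0030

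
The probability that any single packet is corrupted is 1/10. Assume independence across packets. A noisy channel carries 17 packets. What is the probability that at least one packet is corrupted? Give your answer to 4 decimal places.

0.8332

P(at least one) = 1 − P(none) = 1 − (1 − 0.10)^17
= 1 − 0.166772 = 0.833228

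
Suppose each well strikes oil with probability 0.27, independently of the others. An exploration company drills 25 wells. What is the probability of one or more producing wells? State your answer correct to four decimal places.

P(at least one) = 1 − P(none) = 1 − (1 − 0.27)^25
= 1 − 0.000383 = 0.999617

0.9996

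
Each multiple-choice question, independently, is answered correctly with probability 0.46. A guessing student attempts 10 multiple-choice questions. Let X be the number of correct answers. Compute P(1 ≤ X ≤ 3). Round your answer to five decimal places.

0.24320

X ~ Binomial(10, 0.46); P(1 ≤ X ≤ 3) = Σ C(10,k) p^k (1−p)^(10−k) over k:
  k=1: C(10,1)·0.46^1·0.54^9 = 0.0179598
  k=2: C(10,2)·0.46^2·0.54^8 = 0.0688459
  k=3: C(10,3)·0.46^3·0.54^7 = 0.1563907
Total = 0.2431965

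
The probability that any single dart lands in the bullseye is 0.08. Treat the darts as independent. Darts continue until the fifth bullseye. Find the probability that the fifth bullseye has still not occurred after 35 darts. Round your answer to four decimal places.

0.8557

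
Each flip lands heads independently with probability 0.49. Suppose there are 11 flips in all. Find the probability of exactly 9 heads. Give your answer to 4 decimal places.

X ~ Binomial(n=11, p=0.49).
P(X=9) = C(11,9) · p^9 · (1−p)^2
= 55 · 0.0016284 · 0.2601 = 0.023295

0.0233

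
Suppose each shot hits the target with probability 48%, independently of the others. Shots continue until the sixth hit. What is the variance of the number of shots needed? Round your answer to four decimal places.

Y = total shots until the sixth success; negative binomial with r=6, p=0.48.
Var(Y) = r(1−p)/p² = 6·0.52 / 0.48² = 13.541667

13.5417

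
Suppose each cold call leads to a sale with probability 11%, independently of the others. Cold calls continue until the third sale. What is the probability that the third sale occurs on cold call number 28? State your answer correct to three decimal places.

Y = trial on which the third success occurs; negative binomial, r=3, p=0.11.
P(Y=28) = C(27,2) · p^3 · (1−p)^25
= 351 · 0.001331 · 0.054294 = 0.02537

0.025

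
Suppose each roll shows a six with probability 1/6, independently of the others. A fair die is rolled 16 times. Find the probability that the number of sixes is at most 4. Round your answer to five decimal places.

X ~ Binomial(16, 0.166667); P(X ≤ 4) = Σ C(16,k) p^k (1−p)^(16−k) over k:
  k=0: C(16,0)·0.166667^0·0.833333^16 = 0.0540879
  k=1: C(16,1)·0.166667^1·0.833333^15 = 0.1730813
  k=2: C(16,2)·0.166667^2·0.833333^14 = 0.2596219
  k=3: C(16,3)·0.166667^3·0.833333^13 = 0.2423138
  k=4: C(16,4)·0.166667^4·0.833333^12 = 0.1575039
Total = 0.8866087

0.88661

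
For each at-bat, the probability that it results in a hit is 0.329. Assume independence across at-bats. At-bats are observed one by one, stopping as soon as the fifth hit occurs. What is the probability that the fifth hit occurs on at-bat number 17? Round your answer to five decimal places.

Y = trial on which the fifth success occurs; negative binomial, r=5, p=0.329.
P(Y=17) = C(16,4) · p^5 · (1−p)^12
= 1820 · 0.0038546 · 0.0083305 = 0.0584415

0.05844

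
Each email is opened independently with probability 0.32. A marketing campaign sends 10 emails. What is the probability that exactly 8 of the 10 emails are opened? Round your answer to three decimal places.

X ~ Binomial(n=10, p=0.32).
P(X=8) = C(10,8) · p^8 · (1−p)^2
= 45 · 0.00010995 · 0.4624 = 0.00229

0.002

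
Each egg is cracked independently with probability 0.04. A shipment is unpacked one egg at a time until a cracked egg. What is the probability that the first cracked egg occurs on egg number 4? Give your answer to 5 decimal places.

0.03539

Geometric (trials to first success), p = 0.04.
P(Y = 4) = (1−p)^3 · p = 0.88474 · 0.04 = 0.0353894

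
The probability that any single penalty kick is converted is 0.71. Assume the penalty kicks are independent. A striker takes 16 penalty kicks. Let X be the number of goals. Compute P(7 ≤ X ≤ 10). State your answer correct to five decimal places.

0.30220

X ~ Binomial(16, 0.71); P(7 ≤ X ≤ 10) = Σ C(16,k) p^k (1−p)^(16−k) over k:
  k=7: C(16,7)·0.71^7·0.29^9 = 0.0150944
  k=8: C(16,8)·0.71^8·0.29^8 = 0.0415747
  k=9: C(16,9)·0.71^9·0.29^7 = 0.0904768
  k=10: C(16,10)·0.71^10·0.29^6 = 0.1550585
Total = 0.3022044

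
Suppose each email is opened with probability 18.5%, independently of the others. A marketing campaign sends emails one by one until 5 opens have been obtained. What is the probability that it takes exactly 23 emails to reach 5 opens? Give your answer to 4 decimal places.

0.0399

Y = trial on which the fifth success occurs; negative binomial, r=5, p=0.185.
P(Y=23) = C(22,4) · p^5 · (1−p)^18
= 7315 · 0.0002167 · 0.025167 = 0.039894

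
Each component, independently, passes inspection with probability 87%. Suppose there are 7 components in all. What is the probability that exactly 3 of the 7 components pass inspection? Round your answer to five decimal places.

0.00658

X ~ Binomial(n=7, p=0.87).
P(X=3) = C(7,3) · p^3 · (1−p)^4
= 35 · 0.6585 · 0.00028561 = 0.0065826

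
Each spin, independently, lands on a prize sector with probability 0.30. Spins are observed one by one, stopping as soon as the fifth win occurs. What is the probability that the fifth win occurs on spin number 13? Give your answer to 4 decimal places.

0.0693

Y = trial on which the fifth success occurs; negative binomial, r=5, p=0.30.
P(Y=13) = C(12,4) · p^5 · (1−p)^8
= 495 · 0.00243 · 0.057648 = 0.069342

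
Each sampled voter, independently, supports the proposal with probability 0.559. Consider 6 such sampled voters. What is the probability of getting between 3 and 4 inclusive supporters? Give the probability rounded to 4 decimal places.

X ~ Binomial(6, 0.559); P(3 ≤ X ≤ 4) = Σ C(6,k) p^k (1−p)^(6−k) over k:
  k=3: C(6,3)·0.559^3·0.441^3 = 0.299627
  k=4: C(6,4)·0.559^4·0.441^2 = 0.284850
Total = 0.584477

0.5845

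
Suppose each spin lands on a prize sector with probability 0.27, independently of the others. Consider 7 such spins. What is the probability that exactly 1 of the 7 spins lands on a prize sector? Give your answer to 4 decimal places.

0.2860

X ~ Binomial(n=7, p=0.27).
P(X=1) = C(7,1) · p^1 · (1−p)^6
= 7 · 0.27 · 0.15133 = 0.286022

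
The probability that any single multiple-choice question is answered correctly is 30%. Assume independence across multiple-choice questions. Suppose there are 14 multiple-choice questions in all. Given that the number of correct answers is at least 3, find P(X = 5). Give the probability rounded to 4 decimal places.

X ~ Binomial(14, 0.30). Want P(X=5 | X≥3) = P(X=5) / P(X≥3).
P(X=5) = C(14,5)·0.30^5·0.70^9 = 0.196315
P(X≥3) = 1 − 0.006782 − 0.040693 − 0.113360 = 0.839164
Ratio = 0.196315 / 0.839164 = 0.233941

0.2339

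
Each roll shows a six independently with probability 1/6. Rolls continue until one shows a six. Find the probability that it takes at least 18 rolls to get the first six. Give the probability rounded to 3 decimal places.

Y = number of rolls to the first success; geometric, p = 0.166667.
P(Y > 17) = P(first 17 all fail) = (1−p)^17 = 0.04507

0.045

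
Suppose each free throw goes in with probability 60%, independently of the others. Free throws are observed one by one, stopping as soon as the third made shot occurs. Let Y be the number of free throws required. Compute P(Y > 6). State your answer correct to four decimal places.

0.1792

Needing more than 6 free throws ⇔ fewer than 3 successes in the first 6. With X ~ Binomial(6, 0.60), P(Y > 6) = P(X ≤ 2).
  k=0: C(6,0)·0.60^0·0.40^6 = 0.004096
  k=1: C(6,1)·0.60^1·0.40^5 = 0.036864
  k=2: C(6,2)·0.60^2·0.40^4 = 0.138240
P(X ≤ 2) = 0.179200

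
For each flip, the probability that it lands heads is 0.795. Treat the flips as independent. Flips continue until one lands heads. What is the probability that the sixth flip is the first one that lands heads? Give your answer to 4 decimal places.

Geometric (trials to first success), p = 0.795.
P(Y = 6) = (1−p)^5 · p = 0.00036205 · 0.795 = 0.000288

0.0003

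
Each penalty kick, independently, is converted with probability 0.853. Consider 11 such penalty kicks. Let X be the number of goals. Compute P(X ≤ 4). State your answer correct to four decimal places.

0.0003

X ~ Binomial(11, 0.853); P(X ≤ 4) = Σ C(11,k) p^k (1−p)^(11−k) over k:
  k=0: C(11,0)·0.853^0·0.147^11 = 0.000000
  k=1: C(11,1)·0.853^1·0.147^10 = 0.000000
  k=2: C(11,2)·0.853^2·0.147^9 = 0.000001
  k=3: C(11,3)·0.853^3·0.147^8 = 0.000022
  k=4: C(11,4)·0.853^4·0.147^7 = 0.000259
Total = 0.000283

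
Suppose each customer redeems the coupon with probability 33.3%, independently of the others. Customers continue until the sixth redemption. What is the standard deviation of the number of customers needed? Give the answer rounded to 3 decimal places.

6.008

Y = total customers until the sixth success; negative binomial with r=6, p=0.333.
SD(Y) = √[r(1−p)/p²] = √(36.09014) = 6.00751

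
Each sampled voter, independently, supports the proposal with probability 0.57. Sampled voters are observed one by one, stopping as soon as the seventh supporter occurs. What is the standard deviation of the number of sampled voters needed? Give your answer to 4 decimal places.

Y = total sampled voters until the seventh success; negative binomial with r=7, p=0.57.
SD(Y) = √[r(1−p)/p²] = √(9.264389) = 3.043746

3.0437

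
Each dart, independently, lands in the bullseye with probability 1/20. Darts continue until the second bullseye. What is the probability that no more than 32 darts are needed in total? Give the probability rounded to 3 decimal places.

0.480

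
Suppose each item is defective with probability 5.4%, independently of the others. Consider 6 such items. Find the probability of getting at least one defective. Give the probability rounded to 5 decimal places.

0.28328

P(at least one) = 1 − P(none) = 1 − (1 − 0.054)^6
= 1 − 0.7167155 = 0.2832845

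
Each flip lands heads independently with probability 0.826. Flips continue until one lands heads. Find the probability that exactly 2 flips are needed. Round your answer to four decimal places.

Geometric (trials to first success), p = 0.826.
P(Y = 2) = (1−p)^1 · p = 0.174 · 0.826 = 0.143724

0.1437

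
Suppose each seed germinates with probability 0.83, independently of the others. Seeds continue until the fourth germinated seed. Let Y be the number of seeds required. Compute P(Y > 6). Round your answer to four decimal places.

Needing more than 6 seeds ⇔ fewer than 4 successes in the first 6. With X ~ Binomial(6, 0.83), P(Y > 6) = P(X ≤ 3).
  k=0: C(6,0)·0.83^0·0.17^6 = 0.000024
  k=1: C(6,1)·0.83^1·0.17^5 = 0.000707
  k=2: C(6,2)·0.83^2·0.17^4 = 0.008631
  k=3: C(6,3)·0.83^3·0.17^3 = 0.056184
P(X ≤ 3) = 0.065546

0.0655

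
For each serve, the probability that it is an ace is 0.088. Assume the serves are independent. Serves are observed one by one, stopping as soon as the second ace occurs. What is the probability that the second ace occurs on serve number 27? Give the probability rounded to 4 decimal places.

0.0201

Y = trial on which the second success occurs; negative binomial, r=2, p=0.088.
P(Y=27) = C(26,1) · p^2 · (1−p)^25
= 26 · 0.007744 · 0.09997 = 0.020128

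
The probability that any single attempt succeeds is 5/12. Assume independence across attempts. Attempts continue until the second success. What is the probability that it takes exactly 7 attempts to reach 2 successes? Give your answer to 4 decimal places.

0.0704

Y = trial on which the second success occurs; negative binomial, r=2, p=0.416667.
P(Y=7) = C(6,1) · p^2 · (1−p)^5
= 6 · 0.17361 · 0.067544 = 0.070358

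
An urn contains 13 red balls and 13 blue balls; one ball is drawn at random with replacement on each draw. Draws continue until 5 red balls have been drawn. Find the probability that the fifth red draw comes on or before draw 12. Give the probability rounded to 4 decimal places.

Finishing within 12 draws ⇔ at least 5 successes in the first 12. With X ~ Binomial(12, 0.50), P(Y ≤ 12) = 1 − P(X ≤ 4).
  k=0: C(12,0)·0.50^0·0.50^12 = 0.000244
  k=1: C(12,1)·0.50^1·0.50^11 = 0.002930
  k=2: C(12,2)·0.50^2·0.50^10 = 0.016113
  k=3: C(12,3)·0.50^3·0.50^9 = 0.053711
  k=4: C(12,4)·0.50^4·0.50^8 = 0.120850
1 − 0.193848 = 0.806152

0.8062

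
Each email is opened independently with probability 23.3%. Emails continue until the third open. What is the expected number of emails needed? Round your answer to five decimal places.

Y = total emails until the third success; negative binomial with r=3, p=0.233.
E[Y] = r / p = 3 / 0.233 = 12.8755365

12.87554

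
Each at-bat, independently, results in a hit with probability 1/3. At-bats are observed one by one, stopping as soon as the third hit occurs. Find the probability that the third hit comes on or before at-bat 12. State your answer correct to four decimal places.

Finishing within 12 at-bats ⇔ at least 3 successes in the first 12. With X ~ Binomial(12, 0.333333), P(Y ≤ 12) = 1 − P(X ≤ 2).
  k=0: C(12,0)·0.333333^0·0.666667^12 = 0.007707
  k=1: C(12,1)·0.333333^1·0.666667^11 = 0.046244
  k=2: C(12,2)·0.333333^2·0.666667^10 = 0.127171
1 − 0.181123 = 0.818877

0.8189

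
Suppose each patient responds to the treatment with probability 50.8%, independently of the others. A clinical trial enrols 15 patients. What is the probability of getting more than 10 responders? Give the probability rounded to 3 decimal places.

0.067

X ~ Binomial(15, 0.508); P(X ≥ 11) = Σ C(15,k) p^k (1−p)^(15−k) over k:
  k=11: C(15,11)·0.508^11·0.492^4 = 0.04650
  k=12: C(15,12)·0.508^12·0.492^3 = 0.01601
  k=13: C(15,13)·0.508^13·0.492^2 = 0.00381
  k=14: C(15,14)·0.508^14·0.492^1 = 0.00056
  k=15: C(15,15)·0.508^15·0.492^0 = 0.00004
Total = 0.06692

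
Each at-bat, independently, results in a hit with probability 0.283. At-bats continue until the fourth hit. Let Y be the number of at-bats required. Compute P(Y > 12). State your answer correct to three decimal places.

0.545

Needing more than 12 at-bats ⇔ fewer than 4 successes in the first 12. With X ~ Binomial(12, 0.283), P(Y > 12) = P(X ≤ 3).
  k=0: C(12,0)·0.283^0·0.717^12 = 0.01846
  k=1: C(12,1)·0.283^1·0.717^11 = 0.08743
  k=2: C(12,2)·0.283^2·0.717^10 = 0.18981
  k=3: C(12,3)·0.283^3·0.717^9 = 0.24972
P(X ≤ 3) = 0.54542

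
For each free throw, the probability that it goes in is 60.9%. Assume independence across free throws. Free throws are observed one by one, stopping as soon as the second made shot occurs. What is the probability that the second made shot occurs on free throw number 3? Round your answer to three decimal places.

0.290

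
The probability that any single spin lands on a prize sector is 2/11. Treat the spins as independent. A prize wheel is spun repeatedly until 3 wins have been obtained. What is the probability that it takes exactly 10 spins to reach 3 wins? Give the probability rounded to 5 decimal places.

0.05311

Y = trial on which the third success occurs; negative binomial, r=3, p=0.181818.
P(Y=10) = C(9,2) · p^3 · (1−p)^7
= 36 · 0.0060105 · 0.24544 = 0.0531084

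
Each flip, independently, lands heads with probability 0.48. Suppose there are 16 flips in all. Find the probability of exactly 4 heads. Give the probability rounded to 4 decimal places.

0.0378

X ~ Binomial(n=16, p=0.48).
P(X=4) = C(16,4) · p^4 · (1−p)^12
= 1820 · 0.053084 · 0.00039088 = 0.037764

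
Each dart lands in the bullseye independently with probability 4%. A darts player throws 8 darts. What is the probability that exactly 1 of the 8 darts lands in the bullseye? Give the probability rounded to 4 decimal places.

X ~ Binomial(n=8, p=0.04).
P(X=1) = C(8,1) · p^1 · (1−p)^7
= 8 · 0.04 · 0.75145 = 0.240463

0.2405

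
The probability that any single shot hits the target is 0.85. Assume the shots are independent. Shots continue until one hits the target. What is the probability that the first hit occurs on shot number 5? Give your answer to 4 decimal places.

0.0004

Geometric (trials to first success), p = 0.85.
P(Y = 5) = (1−p)^4 · p = 0.00050625 · 0.85 = 0.000430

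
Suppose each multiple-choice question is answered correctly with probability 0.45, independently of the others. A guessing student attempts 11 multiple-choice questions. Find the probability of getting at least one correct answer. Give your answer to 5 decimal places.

0.99861

P(at least one) = 1 − P(none) = 1 − (1 − 0.45)^11
= 1 − 0.0013931 = 0.9986069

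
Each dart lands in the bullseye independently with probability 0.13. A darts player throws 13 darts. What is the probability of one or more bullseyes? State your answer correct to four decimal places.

P(at least one) = 1 − P(none) = 1 − (1 − 0.13)^13
= 1 − 0.163588 = 0.836412

0.8364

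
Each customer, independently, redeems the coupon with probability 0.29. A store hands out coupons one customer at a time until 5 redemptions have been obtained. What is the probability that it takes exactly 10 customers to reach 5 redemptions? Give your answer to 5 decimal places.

Y = trial on which the fifth success occurs; negative binomial, r=5, p=0.29.
P(Y=10) = C(9,4) · p^5 · (1−p)^5
= 126 · 0.0020511 · 0.18042 = 0.0466286

0.04663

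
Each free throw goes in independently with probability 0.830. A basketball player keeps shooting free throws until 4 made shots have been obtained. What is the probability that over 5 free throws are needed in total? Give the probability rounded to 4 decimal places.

0.2027

Needing more than 5 free throws ⇔ fewer than 4 successes in the first 5. With X ~ Binomial(5, 0.83), P(Y > 5) = P(X ≤ 3).
  k=0: C(5,0)·0.83^0·0.17^5 = 0.000142
  k=1: C(5,1)·0.83^1·0.17^4 = 0.003466
  k=2: C(5,2)·0.83^2·0.17^3 = 0.033846
  k=3: C(5,3)·0.83^3·0.17^2 = 0.165246
P(X ≤ 3) = 0.202700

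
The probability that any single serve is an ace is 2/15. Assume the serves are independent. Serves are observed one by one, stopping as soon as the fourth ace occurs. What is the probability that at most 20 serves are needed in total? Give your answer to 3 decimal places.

0.273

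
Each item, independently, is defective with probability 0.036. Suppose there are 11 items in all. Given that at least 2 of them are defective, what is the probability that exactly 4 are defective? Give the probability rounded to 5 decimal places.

X ~ Binomial(11, 0.036). Want P(X=4 | X≥2) = P(X=4) / P(X≥2).
P(X=4) = C(11,4)·0.036^4·0.964^7 = 0.0004288
P(X≥2) = 1 − 0.6681091 − 0.2744514 = 0.0574395
Ratio = 0.0004288 / 0.0574395 = 0.0074654

0.00747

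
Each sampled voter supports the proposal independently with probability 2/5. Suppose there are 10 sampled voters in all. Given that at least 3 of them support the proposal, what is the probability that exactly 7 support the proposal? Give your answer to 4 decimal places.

0.0510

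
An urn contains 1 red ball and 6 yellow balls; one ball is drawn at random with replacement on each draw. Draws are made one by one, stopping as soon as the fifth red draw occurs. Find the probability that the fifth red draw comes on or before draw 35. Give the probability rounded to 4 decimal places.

Finishing within 35 draws ⇔ at least 5 successes in the first 35. With X ~ Binomial(35, 0.142857), P(Y ≤ 35) = 1 − P(X ≤ 4).
  k=0: C(35,0)·0.142857^0·0.857143^35 = 0.004538
  k=1: C(35,1)·0.142857^1·0.857143^34 = 0.026472
  k=2: C(35,2)·0.142857^2·0.857143^33 = 0.075003
  k=3: C(35,3)·0.142857^3·0.857143^32 = 0.137505
  k=4: C(35,4)·0.142857^4·0.857143^31 = 0.183340
1 − 0.426857 = 0.573143

0.5731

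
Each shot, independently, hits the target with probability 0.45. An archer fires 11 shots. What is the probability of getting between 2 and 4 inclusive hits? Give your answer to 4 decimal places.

0.3832

X ~ Binomial(11, 0.45); P(2 ≤ X ≤ 4) = Σ C(11,k) p^k (1−p)^(11−k) over k:
  k=2: C(11,2)·0.45^2·0.55^9 = 0.051292
  k=3: C(11,3)·0.45^3·0.55^8 = 0.125899
  k=4: C(11,4)·0.45^4·0.55^7 = 0.206017
Total = 0.383208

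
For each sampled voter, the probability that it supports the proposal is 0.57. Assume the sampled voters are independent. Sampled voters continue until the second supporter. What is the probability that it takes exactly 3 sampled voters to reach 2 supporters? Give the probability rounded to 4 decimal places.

Y = trial on which the second success occurs; negative binomial, r=2, p=0.57.
P(Y=3) = C(2,1) · p^2 · (1−p)^1
= 2 · 0.3249 · 0.43 = 0.279414

0.2794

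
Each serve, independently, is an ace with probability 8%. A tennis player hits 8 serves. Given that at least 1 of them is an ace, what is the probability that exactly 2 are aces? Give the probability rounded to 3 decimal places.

X ~ Binomial(8, 0.08). Want P(X=2 | X≥1) = P(X=2) / P(X≥1).
P(X=2) = C(8,2)·0.08^2·0.92^6 = 0.10866
P(X≥1) = 1 − 0.51322 = 0.48678
Ratio = 0.10866 / 0.48678 = 0.22322

0.223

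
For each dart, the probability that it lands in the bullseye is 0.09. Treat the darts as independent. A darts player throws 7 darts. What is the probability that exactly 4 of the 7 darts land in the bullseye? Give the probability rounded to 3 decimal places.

0.002

X ~ Binomial(n=7, p=0.09).
P(X=4) = C(7,4) · p^4 · (1−p)^3
= 35 · 6.561e-05 · 0.75357 = 0.00173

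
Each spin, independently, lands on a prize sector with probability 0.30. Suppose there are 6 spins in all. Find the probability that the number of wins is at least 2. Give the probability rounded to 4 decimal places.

0.5798

X ~ Binomial(6, 0.30); P(X ≥ 2) = Σ C(6,k) p^k (1−p)^(6−k) over k:
  k=2: C(6,2)·0.30^2·0.70^4 = 0.324135
  k=3: C(6,3)·0.30^3·0.70^3 = 0.185220
  k=4: C(6,4)·0.30^4·0.70^2 = 0.059535
  k=5: C(6,5)·0.30^5·0.70^1 = 0.010206
  k=6: C(6,6)·0.30^6·0.70^0 = 0.000729
Total = 0.579825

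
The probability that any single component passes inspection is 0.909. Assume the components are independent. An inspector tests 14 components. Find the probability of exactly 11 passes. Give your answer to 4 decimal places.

X ~ Binomial(n=14, p=0.909).
P(X=11) = C(14,11) · p^11 · (1−p)^3
= 364 · 0.35011 · 0.00075357 = 0.096035

0.0960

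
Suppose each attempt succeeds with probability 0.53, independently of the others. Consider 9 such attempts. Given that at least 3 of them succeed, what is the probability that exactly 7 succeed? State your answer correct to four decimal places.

0.0998

X ~ Binomial(9, 0.53). Want P(X=7 | X≥3) = P(X=7) / P(X≥3).
P(X=7) = C(9,7)·0.53^7·0.47^2 = 0.093418
P(X≥3) = 1 − 0.001119 − 0.011358 − 0.051232 = 0.936291
Ratio = 0.093418 / 0.936291 = 0.099774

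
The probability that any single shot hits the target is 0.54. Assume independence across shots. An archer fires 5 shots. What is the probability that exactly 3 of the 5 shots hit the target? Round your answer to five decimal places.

0.33319

X ~ Binomial(n=5, p=0.54).
P(X=3) = C(5,3) · p^3 · (1−p)^2
= 10 · 0.15746 · 0.2116 = 0.3331938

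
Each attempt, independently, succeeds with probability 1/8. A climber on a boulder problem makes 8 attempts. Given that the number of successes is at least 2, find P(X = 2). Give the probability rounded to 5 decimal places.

0.74460

X ~ Binomial(8, 0.125). Want P(X=2 | X≥2) = P(X=2) / P(X≥2).
P(X=2) = C(8,2)·0.125^2·0.875^6 = 0.1963480
P(X≥2) = 1 − 0.3436089 − 0.3926959 = 0.2636952
Ratio = 0.1963480 / 0.2636952 = 0.7446020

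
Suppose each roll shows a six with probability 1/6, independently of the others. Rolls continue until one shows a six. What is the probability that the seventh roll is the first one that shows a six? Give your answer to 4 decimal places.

Geometric (trials to first success), p = 0.166667.
P(Y = 7) = (1−p)^6 · p = 0.3349 · 0.166667 = 0.055816

0.0558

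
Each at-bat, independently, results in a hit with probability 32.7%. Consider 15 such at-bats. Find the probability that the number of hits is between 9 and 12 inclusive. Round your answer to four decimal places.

X ~ Binomial(15, 0.327); P(9 ≤ X ≤ 12) = Σ C(15,k) p^k (1−p)^(15−k) over k:
  k=9: C(15,9)·0.327^9·0.673^6 = 0.019880
  k=10: C(15,10)·0.327^10·0.673^5 = 0.005796
  k=11: C(15,11)·0.327^11·0.673^4 = 0.001280
  k=12: C(15,12)·0.327^12·0.673^3 = 0.000207
Total = 0.027163

0.0272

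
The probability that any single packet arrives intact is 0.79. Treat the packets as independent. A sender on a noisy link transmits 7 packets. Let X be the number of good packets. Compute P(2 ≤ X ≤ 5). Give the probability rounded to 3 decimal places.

0.450

X ~ Binomial(7, 0.79); P(2 ≤ X ≤ 5) = Σ C(7,k) p^k (1−p)^(7−k) over k:
  k=2: C(7,2)·0.79^2·0.21^5 = 0.00535
  k=3: C(7,3)·0.79^3·0.21^4 = 0.03356
  k=4: C(7,4)·0.79^4·0.21^3 = 0.12625
  k=5: C(7,5)·0.79^5·0.21^2 = 0.28497
Total = 0.45013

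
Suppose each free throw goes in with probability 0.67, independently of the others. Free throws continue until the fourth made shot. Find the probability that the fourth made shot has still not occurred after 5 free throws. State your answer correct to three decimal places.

0.532

Needing more than 5 free throws ⇔ fewer than 4 successes in the first 5. With X ~ Binomial(5, 0.67), P(Y > 5) = P(X ≤ 3).
  k=0: C(5,0)·0.67^0·0.33^5 = 0.00391
  k=1: C(5,1)·0.67^1·0.33^4 = 0.03973
  k=2: C(5,2)·0.67^2·0.33^3 = 0.16132
  k=3: C(5,3)·0.67^3·0.33^2 = 0.32753
P(X ≤ 3) = 0.53249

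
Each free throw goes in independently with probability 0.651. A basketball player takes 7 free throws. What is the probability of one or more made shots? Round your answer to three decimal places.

0.999

P(at least one) = 1 − P(none) = 1 − (1 − 0.651)^7
= 1 − 0.00063 = 0.99937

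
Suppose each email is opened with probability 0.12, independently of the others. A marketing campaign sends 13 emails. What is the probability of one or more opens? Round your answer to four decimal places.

0.8102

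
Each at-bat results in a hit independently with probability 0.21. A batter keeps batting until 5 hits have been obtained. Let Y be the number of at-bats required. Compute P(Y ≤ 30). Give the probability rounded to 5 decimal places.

Finishing within 30 at-bats ⇔ at least 5 successes in the first 30. With X ~ Binomial(30, 0.21), P(Y ≤ 30) = 1 − P(X ≤ 4).
  k=0: C(30,0)·0.21^0·0.79^30 = 0.0008488
  k=1: C(30,1)·0.21^1·0.79^29 = 0.0067690
  k=2: C(30,2)·0.21^2·0.79^28 = 0.0260907
  k=3: C(30,3)·0.21^3·0.79^27 = 0.0647315
  k=4: C(30,4)·0.21^4·0.79^26 = 0.1161479
1 − 0.2145879 = 0.7854121

0.78541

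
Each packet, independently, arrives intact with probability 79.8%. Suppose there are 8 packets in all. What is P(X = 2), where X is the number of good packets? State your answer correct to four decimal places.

X ~ Binomial(n=8, p=0.798).
P(X=2) = C(8,2) · p^2 · (1−p)^6
= 28 · 0.6368 · 6.7937e-05 = 0.001211

0.0012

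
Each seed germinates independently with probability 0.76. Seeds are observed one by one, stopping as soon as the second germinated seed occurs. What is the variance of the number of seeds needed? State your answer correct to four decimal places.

0.8310

Y = total seeds until the second success; negative binomial with r=2, p=0.76.
Var(Y) = r(1−p)/p² = 2·0.24 / 0.76² = 0.831025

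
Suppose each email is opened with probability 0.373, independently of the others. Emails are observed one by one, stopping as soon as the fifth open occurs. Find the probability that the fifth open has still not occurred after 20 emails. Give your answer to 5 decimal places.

0.08174

Needing more than 20 emails ⇔ fewer than 5 successes in the first 20. With X ~ Binomial(20, 0.373), P(Y > 20) = P(X ≤ 4).
  k=0: C(20,0)·0.373^0·0.627^20 = 0.0000882
  k=1: C(20,1)·0.373^1·0.627^19 = 0.0010491
  k=2: C(20,2)·0.373^2·0.627^18 = 0.0059291
  k=3: C(20,3)·0.373^3·0.627^17 = 0.0211631
  k=4: C(20,4)·0.373^4·0.627^16 = 0.0535069
P(X ≤ 4) = 0.0817364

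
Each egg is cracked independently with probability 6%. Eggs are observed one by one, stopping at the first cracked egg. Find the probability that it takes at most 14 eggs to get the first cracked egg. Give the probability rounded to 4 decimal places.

Y = number of eggs to the first success; geometric, p = 0.06.
P(Y ≤ 14) = 1 − (1−p)^14 = 1 − 0.420523 = 0.579477

0.5795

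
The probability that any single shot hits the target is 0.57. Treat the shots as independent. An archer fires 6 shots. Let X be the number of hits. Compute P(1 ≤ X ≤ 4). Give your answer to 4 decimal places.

0.8041

X ~ Binomial(6, 0.57); P(1 ≤ X ≤ 4) = Σ C(6,k) p^k (1−p)^(6−k) over k:
  k=1: C(6,1)·0.57^1·0.43^5 = 0.050277
  k=2: C(6,2)·0.57^2·0.43^4 = 0.166615
  k=3: C(6,3)·0.57^3·0.43^3 = 0.294483
  k=4: C(6,4)·0.57^4·0.43^2 = 0.292771
Total = 0.804146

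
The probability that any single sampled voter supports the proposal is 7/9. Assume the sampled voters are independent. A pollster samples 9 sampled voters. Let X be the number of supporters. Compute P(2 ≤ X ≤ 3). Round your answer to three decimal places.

X ~ Binomial(9, 0.777778); P(2 ≤ X ≤ 3) = Σ C(9,k) p^k (1−p)^(9−k) over k:
  k=2: C(9,2)·0.777778^2·0.222222^7 = 0.00058
  k=3: C(9,3)·0.777778^3·0.222222^6 = 0.00476
Total = 0.00534

0.005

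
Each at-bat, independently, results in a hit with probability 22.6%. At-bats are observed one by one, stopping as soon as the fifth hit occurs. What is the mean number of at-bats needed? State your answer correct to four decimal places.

22.1239

Y = total at-bats until the fifth success; negative binomial with r=5, p=0.226.
E[Y] = r / p = 5 / 0.226 = 22.123894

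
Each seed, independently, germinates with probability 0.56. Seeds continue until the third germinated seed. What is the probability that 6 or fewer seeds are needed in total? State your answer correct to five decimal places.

0.76102

Finishing within 6 seeds ⇔ at least 3 successes in the first 6. With X ~ Binomial(6, 0.56), P(Y ≤ 6) = 1 − P(X ≤ 2).
  k=0: C(6,0)·0.56^0·0.44^6 = 0.0072563
  k=1: C(6,1)·0.56^1·0.44^5 = 0.0554119
  k=2: C(6,2)·0.56^2·0.44^4 = 0.1763104
1 − 0.2389786 = 0.7610214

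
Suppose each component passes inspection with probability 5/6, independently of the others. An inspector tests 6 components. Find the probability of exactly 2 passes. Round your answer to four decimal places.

X ~ Binomial(n=6, p=0.833333).
P(X=2) = C(6,2) · p^2 · (1−p)^4
= 15 · 0.69444 · 0.0007716 = 0.008038

0.0080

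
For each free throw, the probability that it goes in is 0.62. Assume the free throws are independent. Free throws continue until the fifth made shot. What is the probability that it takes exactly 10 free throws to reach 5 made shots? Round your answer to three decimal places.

0.091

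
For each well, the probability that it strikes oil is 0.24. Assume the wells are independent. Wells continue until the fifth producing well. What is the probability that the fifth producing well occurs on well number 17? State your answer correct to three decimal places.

0.054

Y = trial on which the fifth success occurs; negative binomial, r=5, p=0.24.
P(Y=17) = C(16,4) · p^5 · (1−p)^12
= 1820 · 0.00079626 · 0.037133 = 0.05381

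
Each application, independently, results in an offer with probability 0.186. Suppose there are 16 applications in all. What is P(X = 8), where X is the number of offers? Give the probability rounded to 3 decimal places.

X ~ Binomial(n=16, p=0.186).
P(X=8) = C(16,8) · p^8 · (1−p)^8
= 12870 · 1.4325e-06 · 0.19275 = 0.00355

0.004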